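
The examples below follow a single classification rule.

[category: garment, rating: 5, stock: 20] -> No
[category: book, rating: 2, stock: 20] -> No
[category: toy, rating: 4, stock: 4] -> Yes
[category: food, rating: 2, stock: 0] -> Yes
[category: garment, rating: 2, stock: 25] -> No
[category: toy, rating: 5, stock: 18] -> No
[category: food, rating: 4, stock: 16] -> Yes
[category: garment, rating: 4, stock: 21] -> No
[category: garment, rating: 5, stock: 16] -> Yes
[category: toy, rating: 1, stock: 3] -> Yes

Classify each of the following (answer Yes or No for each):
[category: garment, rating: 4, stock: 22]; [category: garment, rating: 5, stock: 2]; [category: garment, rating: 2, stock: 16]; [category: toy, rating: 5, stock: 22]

One predicate separates the groups cleanly: stock ≤ 16.
[category: garment, rating: 4, stock: 22]: stock = 22 — does not pass, so No.
[category: garment, rating: 5, stock: 2]: stock = 2 — fits, so Yes.
[category: garment, rating: 2, stock: 16]: stock = 16 — fits, so Yes.
[category: toy, rating: 5, stock: 22]: stock = 22 — does not pass, so No.

No, Yes, Yes, No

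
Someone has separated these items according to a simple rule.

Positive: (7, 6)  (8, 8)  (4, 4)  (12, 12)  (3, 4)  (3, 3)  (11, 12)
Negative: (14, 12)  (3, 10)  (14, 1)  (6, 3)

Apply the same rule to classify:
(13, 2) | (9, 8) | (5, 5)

A rule that fits every label: |first − second| ≤ 1 — true of each 'Positive' example, false of each 'Negative' one.
(13, 2): Negative (|13−2| = 11).
(9, 8): Positive (|9−8| = 1).
(5, 5): Positive (|5−5| = 0).

Negative, Positive, Positive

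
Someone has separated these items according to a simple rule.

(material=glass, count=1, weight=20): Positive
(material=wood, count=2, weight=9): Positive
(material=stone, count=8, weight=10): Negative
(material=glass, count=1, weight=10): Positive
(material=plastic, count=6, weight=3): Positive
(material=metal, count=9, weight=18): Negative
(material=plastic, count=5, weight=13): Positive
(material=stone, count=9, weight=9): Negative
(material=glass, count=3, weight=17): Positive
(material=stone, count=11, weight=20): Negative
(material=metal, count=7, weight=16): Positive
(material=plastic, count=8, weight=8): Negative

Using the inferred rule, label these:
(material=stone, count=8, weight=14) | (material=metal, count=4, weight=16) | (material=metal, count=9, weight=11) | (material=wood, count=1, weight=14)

Negative, Positive, Negative, Positive

All 'Positive' examples share one property — count ≤ 7 — and every 'Negative' example lacks it.
(material=stone, count=8, weight=14) → count = 8 → Negative. (material=metal, count=4, weight=16) → count = 4 → Positive. (material=metal, count=9, weight=11) → count = 9 → Negative. (material=wood, count=1, weight=14) → count = 1 → Positive.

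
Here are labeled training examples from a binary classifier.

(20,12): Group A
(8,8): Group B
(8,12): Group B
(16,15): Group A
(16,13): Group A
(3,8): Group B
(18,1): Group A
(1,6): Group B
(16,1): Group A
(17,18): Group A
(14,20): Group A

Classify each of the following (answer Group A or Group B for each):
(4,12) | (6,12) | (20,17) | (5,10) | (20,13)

Group B, Group B, Group A, Group B, Group A

One predicate separates the groups cleanly: first ≥ 12.
(4,12) — first 4, hence Group B. (6,12) — first 6, hence Group B. (20,17) — first 20, hence Group A. (5,10) — first 5, hence Group B. (20,13) — first 20, hence Group A.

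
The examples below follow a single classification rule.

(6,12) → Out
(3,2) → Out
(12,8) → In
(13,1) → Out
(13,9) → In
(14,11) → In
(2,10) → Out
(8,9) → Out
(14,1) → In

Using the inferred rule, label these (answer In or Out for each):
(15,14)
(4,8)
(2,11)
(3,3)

In, Out, Out, Out

Every 'In' example satisfies: first > second AND sum ≥ 15. None of the 'Out' examples do.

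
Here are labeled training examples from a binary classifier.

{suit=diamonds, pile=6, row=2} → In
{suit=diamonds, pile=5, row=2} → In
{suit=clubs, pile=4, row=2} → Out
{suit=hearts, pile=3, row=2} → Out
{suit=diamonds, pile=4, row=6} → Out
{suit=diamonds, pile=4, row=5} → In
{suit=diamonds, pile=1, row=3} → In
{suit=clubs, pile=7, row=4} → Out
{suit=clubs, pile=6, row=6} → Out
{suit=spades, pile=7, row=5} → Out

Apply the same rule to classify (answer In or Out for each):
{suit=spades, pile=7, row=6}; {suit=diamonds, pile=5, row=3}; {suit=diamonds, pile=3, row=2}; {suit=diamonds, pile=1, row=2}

Out, In, In, In

Rule: suit is diamonds AND row ≤ 5. This holds for each 'In' example and fails for each 'Out' one.
{suit=spades, pile=7, row=6} → suit is spades, row = 6 → Out.
{suit=diamonds, pile=5, row=3} → suit is diamonds, row = 3 → In.
{suit=diamonds, pile=3, row=2} → suit is diamonds, row = 2 → In.
{suit=diamonds, pile=1, row=2} → suit is diamonds, row = 2 → In.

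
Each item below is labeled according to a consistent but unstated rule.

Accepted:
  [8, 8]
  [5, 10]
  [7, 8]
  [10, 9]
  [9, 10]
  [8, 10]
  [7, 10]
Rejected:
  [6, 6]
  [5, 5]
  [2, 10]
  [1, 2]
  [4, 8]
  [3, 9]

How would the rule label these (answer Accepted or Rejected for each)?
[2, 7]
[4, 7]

The distinguishing property — sum ≥ 15 — holds for all the 'Accepted' cases and none of the 'Rejected' cases.
Rejected: [2, 7], since 2+7 = 9.
Rejected: [4, 7], since 4+7 = 11.

Rejected, Rejected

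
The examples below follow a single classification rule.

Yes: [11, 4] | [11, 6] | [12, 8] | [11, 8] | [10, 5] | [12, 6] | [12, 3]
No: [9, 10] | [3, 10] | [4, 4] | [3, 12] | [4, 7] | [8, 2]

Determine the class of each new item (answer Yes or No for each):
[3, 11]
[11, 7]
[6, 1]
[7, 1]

No, Yes, No, No

One predicate separates the groups cleanly: first ≥ 10.
No: [3, 11], since first 3.
Yes: [11, 7], since first 11.
No: [6, 1], since first 6.
No: [7, 1], since first 7.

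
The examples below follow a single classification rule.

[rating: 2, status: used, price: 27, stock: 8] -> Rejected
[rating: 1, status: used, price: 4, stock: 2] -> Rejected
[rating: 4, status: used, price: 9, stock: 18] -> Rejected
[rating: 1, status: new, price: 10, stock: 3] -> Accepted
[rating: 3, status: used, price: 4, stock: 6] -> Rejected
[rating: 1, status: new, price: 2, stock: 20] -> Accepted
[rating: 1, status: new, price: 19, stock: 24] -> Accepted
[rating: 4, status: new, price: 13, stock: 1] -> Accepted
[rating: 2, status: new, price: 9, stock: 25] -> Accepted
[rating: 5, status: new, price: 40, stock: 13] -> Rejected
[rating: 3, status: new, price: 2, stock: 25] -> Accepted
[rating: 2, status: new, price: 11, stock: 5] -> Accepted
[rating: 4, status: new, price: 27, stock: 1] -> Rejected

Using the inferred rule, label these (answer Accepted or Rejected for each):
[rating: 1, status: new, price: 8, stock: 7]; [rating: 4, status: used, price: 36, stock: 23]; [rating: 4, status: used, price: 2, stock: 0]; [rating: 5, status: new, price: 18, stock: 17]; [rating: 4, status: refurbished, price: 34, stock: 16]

The pattern is that an item is 'Accepted' exactly when: status is new AND price ≤ 19.
[rating: 1, status: new, price: 8, stock: 7]: status is new, price = 8, checks out → Accepted.
[rating: 4, status: used, price: 36, stock: 23]: status is used, price = 36, fails this test → Rejected.
[rating: 4, status: used, price: 2, stock: 0]: status is used, price = 2, fails this test → Rejected.
[rating: 5, status: new, price: 18, stock: 17]: status is new, price = 18, checks out → Accepted.
[rating: 4, status: refurbished, price: 34, stock: 16]: status is refurbished, price = 34, fails this test → Rejected.

Accepted, Rejected, Rejected, Accepted, Rejected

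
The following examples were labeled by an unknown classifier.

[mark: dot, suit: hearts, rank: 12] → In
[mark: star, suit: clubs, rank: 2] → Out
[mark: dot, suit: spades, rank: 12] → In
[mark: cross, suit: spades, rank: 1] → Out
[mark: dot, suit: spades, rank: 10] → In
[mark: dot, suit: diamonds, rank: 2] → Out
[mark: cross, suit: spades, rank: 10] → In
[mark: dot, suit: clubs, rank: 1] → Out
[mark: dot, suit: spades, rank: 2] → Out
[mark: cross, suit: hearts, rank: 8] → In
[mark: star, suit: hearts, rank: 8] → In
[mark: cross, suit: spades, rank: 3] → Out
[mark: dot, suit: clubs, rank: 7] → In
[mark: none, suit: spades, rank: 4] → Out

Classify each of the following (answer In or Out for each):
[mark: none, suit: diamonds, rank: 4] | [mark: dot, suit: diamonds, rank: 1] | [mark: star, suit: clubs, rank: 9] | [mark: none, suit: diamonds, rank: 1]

'In' ⟺ rank ≥ 7.
[mark: none, suit: diamonds, rank: 4] → rank = 4 → Out.
[mark: dot, suit: diamonds, rank: 1] → rank = 1 → Out.
[mark: star, suit: clubs, rank: 9] → rank = 9 → In.
[mark: none, suit: diamonds, rank: 1] → rank = 1 → Out.

Out, Out, In, Out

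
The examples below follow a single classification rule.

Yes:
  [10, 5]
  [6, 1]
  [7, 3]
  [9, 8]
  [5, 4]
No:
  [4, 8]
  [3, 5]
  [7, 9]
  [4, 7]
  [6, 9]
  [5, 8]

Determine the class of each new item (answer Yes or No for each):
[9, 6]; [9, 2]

Yes, Yes

The distinguishing property — first > second — holds for all the 'Yes' cases and none of the 'No' cases.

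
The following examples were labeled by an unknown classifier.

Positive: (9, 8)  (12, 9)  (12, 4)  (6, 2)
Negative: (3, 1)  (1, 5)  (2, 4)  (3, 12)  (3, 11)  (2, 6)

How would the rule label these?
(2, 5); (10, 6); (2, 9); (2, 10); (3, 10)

The common property of the 'Positive' items is: first ≥ 4. No 'Negative' item has it.
(2, 5): Negative (first 2). (10, 6): Positive (first 10). (2, 9): Negative (first 2). (2, 10): Negative (first 2). (3, 10): Negative (first 3).

Negative, Positive, Negative, Negative, Negative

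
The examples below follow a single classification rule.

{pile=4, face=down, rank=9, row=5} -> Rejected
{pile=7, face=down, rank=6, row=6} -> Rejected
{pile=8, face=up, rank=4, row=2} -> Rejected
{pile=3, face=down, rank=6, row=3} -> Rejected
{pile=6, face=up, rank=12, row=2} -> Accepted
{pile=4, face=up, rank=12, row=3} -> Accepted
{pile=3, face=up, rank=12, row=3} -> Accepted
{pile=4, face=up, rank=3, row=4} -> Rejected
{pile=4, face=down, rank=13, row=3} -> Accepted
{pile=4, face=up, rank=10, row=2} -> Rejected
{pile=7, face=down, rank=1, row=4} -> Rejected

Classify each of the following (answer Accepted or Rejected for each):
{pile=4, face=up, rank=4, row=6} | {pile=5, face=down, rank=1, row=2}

Every 'Accepted' example satisfies: rank ≥ 12. None of the 'Rejected' examples do.
{pile=4, face=up, rank=4, row=6}: rank = 4, fails this test → Rejected.
{pile=5, face=down, rank=1, row=2}: rank = 1, fails this test → Rejected.

Rejected, Rejected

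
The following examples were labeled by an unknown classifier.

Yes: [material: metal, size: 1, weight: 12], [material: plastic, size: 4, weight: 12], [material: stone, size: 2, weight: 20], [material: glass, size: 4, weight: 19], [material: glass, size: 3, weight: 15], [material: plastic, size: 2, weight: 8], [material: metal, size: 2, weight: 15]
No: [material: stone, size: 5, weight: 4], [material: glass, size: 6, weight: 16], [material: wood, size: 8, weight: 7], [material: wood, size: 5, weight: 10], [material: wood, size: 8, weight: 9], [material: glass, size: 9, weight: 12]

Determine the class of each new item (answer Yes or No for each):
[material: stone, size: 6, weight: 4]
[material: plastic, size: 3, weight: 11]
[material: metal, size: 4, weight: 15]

No, Yes, Yes

The simplest hypothesis consistent with all the labels is: size ≤ 4.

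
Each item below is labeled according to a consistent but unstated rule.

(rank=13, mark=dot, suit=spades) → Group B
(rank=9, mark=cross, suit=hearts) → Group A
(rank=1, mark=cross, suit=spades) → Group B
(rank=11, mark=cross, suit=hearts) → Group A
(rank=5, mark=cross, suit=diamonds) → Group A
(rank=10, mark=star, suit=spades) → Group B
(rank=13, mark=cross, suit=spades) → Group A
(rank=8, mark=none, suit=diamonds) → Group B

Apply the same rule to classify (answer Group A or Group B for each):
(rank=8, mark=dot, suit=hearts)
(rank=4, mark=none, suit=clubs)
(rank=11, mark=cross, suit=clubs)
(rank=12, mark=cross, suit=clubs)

Group B, Group B, Group A, Group A

A rule that fits every label: mark is cross AND rank ≥ 5 — true of each 'Group A' example, false of each 'Group B' one.
(rank=8, mark=dot, suit=hearts): mark is dot, rank = 8 — does not fit, so Group B. (rank=4, mark=none, suit=clubs): mark is none, rank = 4 — does not fit, so Group B. (rank=11, mark=cross, suit=clubs): mark is cross, rank = 11 — matches, so Group A. (rank=12, mark=cross, suit=clubs): mark is cross, rank = 12 — matches, so Group A.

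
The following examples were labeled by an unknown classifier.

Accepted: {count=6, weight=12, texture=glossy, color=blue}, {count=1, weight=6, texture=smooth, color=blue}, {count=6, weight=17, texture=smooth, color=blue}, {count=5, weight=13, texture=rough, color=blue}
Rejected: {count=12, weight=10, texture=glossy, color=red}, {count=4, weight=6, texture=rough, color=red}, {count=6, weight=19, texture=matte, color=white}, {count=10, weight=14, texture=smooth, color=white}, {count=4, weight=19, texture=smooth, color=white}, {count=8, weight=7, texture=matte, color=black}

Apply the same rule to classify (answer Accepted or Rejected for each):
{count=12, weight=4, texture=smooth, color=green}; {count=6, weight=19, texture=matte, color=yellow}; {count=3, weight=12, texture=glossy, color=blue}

The distinguishing property — color is blue — holds for all the 'Accepted' cases and none of the 'Rejected' cases.
{count=12, weight=4, texture=smooth, color=green} → color is green → Rejected. {count=6, weight=19, texture=matte, color=yellow} → color is yellow → Rejected. {count=3, weight=12, texture=glossy, color=blue} → color is blue → Accepted.

Rejected, Rejected, Accepted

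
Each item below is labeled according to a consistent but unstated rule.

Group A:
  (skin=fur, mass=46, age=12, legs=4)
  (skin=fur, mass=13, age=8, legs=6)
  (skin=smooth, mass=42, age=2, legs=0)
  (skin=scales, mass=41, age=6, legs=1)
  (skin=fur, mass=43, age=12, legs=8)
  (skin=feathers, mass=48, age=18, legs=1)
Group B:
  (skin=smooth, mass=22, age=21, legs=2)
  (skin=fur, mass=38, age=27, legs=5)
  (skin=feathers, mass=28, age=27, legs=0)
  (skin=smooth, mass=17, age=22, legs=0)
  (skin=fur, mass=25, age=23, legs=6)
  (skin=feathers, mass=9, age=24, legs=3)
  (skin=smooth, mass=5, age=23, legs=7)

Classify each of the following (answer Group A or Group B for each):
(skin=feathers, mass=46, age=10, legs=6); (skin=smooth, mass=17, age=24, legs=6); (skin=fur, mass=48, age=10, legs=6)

Group A, Group B, Group A

'Group A' ⟺ age ≤ 18.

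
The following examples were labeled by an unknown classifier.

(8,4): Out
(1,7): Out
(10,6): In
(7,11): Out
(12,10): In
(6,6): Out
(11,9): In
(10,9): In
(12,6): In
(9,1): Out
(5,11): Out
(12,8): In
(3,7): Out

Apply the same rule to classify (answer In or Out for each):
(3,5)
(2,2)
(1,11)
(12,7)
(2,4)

Out, Out, Out, In, Out

'In' ⟺ first ≥ 10.
Out: (3,5), since first 3.
Out: (2,2), since first 2.
Out: (1,11), since first 1.
In: (12,7), since first 12.
Out: (2,4), since first 2.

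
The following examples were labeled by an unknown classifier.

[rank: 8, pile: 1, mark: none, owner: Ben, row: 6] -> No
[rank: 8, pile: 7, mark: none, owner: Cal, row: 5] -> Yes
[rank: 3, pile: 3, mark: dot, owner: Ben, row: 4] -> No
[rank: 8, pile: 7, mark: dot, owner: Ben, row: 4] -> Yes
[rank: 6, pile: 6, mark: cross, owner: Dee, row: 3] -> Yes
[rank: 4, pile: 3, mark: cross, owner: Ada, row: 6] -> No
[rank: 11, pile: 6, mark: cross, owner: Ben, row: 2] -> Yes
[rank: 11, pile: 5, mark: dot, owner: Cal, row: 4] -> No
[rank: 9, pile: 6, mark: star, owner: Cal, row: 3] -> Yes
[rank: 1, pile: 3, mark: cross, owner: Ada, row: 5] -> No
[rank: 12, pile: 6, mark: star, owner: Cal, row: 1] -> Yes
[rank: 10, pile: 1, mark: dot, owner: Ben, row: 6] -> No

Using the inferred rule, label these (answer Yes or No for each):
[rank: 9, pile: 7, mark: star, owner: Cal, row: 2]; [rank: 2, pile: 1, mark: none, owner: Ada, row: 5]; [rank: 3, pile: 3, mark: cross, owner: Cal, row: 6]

Yes, No, No

The pattern is that an item is 'Yes' exactly when: pile ≥ 6.
Yes: [rank: 9, pile: 7, mark: star, owner: Cal, row: 2], since pile = 7. No: [rank: 2, pile: 1, mark: none, owner: Ada, row: 5], since pile = 1. No: [rank: 3, pile: 3, mark: cross, owner: Cal, row: 6], since pile = 3.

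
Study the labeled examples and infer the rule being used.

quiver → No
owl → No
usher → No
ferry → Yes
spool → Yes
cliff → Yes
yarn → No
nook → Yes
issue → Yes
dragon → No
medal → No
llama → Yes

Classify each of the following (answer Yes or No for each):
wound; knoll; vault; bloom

No, Yes, No, Yes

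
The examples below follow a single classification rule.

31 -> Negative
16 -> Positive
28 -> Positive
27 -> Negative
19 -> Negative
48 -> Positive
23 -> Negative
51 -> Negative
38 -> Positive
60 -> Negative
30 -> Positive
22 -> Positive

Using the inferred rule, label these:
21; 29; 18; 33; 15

Negative, Negative, Positive, Negative, Negative

All 'Positive' examples share one property — even AND at most 48 — and every 'Negative' example lacks it.
21 — 21 is odd, 21 ≤ 48, hence Negative. 29 — 29 is odd, 29 ≤ 48, hence Negative. 18 — 18 is even, 18 ≤ 48, hence Positive. 33 — 33 is odd, 33 ≤ 48, hence Negative. 15 — 15 is odd, 15 ≤ 48, hence Negative.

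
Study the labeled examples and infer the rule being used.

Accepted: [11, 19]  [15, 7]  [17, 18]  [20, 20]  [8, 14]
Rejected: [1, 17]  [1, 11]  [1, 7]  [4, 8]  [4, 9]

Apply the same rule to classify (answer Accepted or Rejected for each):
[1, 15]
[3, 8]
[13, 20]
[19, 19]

Rejected, Rejected, Accepted, Accepted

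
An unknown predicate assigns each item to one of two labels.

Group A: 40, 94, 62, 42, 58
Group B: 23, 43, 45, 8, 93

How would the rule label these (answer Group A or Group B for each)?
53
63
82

Group B, Group B, Group A

Every 'Group A' example satisfies: even AND at least 23. None of the 'Group B' examples do.
53: Group B (53 is odd, 53 ≥ 23). 63: Group B (63 is odd, 63 ≥ 23). 82: Group A (82 is even, 82 ≥ 23).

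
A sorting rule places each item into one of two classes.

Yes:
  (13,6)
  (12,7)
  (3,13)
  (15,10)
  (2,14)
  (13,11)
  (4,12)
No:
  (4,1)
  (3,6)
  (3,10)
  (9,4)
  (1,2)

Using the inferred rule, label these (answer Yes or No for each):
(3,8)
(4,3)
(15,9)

Rule: sum ≥ 16. This holds for each 'Yes' example and fails for each 'No' one.
(3,8): 3+8 = 11, does not fit → No. (4,3): 4+3 = 7, does not fit → No. (15,9): 15+9 = 24, fits → Yes.

No, No, Yes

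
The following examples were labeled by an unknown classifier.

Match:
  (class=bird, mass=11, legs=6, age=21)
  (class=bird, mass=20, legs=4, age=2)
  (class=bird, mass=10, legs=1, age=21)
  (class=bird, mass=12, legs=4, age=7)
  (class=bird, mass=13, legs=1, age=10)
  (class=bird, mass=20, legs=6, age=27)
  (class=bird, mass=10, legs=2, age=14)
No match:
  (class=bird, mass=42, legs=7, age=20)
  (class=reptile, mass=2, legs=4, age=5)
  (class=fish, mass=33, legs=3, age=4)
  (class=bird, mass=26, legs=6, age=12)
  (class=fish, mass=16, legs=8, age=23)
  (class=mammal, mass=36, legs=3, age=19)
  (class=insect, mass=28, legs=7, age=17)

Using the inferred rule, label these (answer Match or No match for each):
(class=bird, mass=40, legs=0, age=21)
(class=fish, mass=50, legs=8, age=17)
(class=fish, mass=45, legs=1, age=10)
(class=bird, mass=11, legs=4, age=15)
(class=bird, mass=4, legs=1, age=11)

No match, No match, No match, Match, Match

A rule that fits every label: class is bird AND mass ≤ 20 — true of each 'Match' example, false of each 'No match' one.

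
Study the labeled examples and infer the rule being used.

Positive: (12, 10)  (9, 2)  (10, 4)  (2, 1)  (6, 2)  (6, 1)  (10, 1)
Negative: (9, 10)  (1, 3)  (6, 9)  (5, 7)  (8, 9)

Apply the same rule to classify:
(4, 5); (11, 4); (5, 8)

Negative, Positive, Negative

The pattern is that an item is 'Positive' exactly when: first > second.
Negative: (4, 5), since 4 < 5. Positive: (11, 4), since 11 > 4. Negative: (5, 8), since 5 < 8.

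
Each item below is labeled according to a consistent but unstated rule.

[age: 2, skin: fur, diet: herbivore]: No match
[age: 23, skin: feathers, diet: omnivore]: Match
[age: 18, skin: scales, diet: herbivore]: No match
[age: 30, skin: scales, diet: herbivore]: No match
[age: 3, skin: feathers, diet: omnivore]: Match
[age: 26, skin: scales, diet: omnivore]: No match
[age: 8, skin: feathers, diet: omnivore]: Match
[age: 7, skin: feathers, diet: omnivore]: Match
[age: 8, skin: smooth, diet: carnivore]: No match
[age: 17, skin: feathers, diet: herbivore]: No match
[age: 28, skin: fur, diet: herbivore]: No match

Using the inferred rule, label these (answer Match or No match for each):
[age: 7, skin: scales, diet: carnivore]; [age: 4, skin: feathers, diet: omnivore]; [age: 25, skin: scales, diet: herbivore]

'Match' ⟺ skin is feathers AND diet is omnivore.
[age: 7, skin: scales, diet: carnivore] → skin is scales, diet is carnivore → No match.
[age: 4, skin: feathers, diet: omnivore] → skin is feathers, diet is omnivore → Match.
[age: 25, skin: scales, diet: herbivore] → skin is scales, diet is herbivore → No match.

No match, Match, No match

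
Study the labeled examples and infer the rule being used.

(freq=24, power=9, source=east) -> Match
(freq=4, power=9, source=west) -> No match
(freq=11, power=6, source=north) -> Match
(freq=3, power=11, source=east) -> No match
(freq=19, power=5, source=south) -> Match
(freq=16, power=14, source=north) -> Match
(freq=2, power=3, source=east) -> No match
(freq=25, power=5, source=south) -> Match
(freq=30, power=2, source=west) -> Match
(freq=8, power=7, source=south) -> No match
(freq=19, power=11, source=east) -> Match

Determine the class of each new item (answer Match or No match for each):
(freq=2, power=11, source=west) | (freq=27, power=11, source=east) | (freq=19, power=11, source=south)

A rule that fits every label: freq ≥ 11 — true of each 'Match' example, false of each 'No match' one.
(freq=2, power=11, source=west): No match (freq = 2).
(freq=27, power=11, source=east): Match (freq = 27).
(freq=19, power=11, source=south): Match (freq = 19).

No match, Match, Match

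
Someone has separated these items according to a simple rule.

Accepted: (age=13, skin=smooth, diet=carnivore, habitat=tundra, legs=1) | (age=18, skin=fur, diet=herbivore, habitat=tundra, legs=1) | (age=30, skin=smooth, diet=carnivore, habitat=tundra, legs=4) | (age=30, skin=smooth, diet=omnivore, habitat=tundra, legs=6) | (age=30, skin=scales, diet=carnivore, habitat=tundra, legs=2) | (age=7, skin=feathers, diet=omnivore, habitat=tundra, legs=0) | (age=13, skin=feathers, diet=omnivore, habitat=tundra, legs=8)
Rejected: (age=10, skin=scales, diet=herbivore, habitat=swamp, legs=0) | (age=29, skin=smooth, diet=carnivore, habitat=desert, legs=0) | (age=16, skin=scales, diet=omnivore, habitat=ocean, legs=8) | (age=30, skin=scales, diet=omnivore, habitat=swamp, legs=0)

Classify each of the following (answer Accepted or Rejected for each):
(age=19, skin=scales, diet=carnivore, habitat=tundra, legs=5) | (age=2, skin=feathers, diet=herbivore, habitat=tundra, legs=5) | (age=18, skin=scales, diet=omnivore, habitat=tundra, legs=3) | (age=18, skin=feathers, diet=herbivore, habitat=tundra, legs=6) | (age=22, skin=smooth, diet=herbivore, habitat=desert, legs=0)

'Accepted' ⟺ habitat is tundra.

Accepted, Accepted, Accepted, Accepted, Rejected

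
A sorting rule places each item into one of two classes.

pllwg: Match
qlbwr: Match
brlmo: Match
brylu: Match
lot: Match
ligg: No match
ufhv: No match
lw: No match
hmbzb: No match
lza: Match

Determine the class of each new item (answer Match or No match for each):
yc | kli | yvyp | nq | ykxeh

The rule appears to be: odd length AND contains 'l'.

No match, Match, No match, No match, No match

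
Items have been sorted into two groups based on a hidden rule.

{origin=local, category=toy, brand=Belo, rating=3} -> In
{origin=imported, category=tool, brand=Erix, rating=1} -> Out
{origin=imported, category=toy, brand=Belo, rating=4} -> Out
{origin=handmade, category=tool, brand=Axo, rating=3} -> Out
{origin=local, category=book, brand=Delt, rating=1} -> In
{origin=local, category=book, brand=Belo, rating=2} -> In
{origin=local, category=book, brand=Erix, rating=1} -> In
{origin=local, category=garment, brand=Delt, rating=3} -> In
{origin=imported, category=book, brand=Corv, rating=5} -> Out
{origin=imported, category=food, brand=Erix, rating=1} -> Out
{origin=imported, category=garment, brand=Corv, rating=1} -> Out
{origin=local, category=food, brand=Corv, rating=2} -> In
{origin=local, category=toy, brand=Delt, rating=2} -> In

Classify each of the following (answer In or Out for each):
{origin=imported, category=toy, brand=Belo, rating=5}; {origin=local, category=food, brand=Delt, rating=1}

All 'In' examples share one property — origin is local — and every 'Out' example lacks it.
{origin=imported, category=toy, brand=Belo, rating=5}: origin is imported, does not satisfy this → Out.
{origin=local, category=food, brand=Delt, rating=1}: origin is local, passes → In.

Out, In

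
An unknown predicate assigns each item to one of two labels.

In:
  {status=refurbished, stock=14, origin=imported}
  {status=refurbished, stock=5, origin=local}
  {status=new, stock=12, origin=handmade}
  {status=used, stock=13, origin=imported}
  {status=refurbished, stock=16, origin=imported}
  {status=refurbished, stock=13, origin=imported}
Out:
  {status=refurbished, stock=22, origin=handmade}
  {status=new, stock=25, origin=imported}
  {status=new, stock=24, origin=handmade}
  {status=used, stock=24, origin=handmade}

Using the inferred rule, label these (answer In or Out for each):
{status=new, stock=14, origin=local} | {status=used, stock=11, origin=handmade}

The common property of the 'In' items is: stock ≤ 16. No 'Out' item has it.
{status=new, stock=14, origin=local} → stock = 14 → In.
{status=used, stock=11, origin=handmade} → stock = 11 → In.

In, In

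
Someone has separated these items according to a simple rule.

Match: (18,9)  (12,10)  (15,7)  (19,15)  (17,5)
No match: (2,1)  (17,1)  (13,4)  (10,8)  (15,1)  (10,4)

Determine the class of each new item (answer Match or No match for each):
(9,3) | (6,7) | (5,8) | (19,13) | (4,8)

No match, No match, No match, Match, No match

Every 'Match' example satisfies: sum ≥ 22. None of the 'No match' examples do.
No match: (9,3), since 9+3 = 12. No match: (6,7), since 6+7 = 13. No match: (5,8), since 5+8 = 13. Match: (19,13), since 19+13 = 32. No match: (4,8), since 4+8 = 12.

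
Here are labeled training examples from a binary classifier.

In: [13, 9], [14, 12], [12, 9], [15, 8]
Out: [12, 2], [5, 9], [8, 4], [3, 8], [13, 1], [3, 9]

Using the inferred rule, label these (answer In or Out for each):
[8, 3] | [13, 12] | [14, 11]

Out, In, In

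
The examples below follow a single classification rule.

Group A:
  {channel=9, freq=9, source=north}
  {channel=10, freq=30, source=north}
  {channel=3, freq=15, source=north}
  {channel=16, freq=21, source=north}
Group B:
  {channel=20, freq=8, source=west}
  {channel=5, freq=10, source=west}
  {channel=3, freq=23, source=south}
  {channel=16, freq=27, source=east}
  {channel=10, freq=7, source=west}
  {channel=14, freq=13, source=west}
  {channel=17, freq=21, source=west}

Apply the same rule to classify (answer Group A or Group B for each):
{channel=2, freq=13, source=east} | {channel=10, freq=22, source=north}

Group B, Group A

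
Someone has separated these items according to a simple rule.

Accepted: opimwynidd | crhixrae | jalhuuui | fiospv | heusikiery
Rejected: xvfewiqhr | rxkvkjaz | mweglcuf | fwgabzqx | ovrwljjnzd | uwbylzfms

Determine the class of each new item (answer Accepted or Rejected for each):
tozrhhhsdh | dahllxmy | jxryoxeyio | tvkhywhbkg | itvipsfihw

All 'Accepted' examples share one property — even length AND contains 'i' — and every 'Rejected' example lacks it.

Rejected, Rejected, Accepted, Rejected, Accepted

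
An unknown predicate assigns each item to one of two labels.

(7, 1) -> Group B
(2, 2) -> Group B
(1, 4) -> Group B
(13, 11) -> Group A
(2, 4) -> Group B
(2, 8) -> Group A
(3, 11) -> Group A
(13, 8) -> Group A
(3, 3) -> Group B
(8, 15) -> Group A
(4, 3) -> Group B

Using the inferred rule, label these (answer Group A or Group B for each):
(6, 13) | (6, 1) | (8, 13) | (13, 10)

Group A, Group B, Group A, Group A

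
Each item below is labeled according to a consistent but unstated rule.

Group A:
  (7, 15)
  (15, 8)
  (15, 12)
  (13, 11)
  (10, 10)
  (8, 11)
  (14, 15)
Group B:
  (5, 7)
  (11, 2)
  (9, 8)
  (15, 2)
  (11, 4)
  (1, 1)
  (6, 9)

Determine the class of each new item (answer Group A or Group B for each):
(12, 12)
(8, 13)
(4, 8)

Every 'Group A' example satisfies: sum ≥ 19. None of the 'Group B' examples do.
(12, 12): 12+12 = 24 — qualifies, so Group A. (8, 13): 8+13 = 21 — qualifies, so Group A. (4, 8): 4+8 = 12 — lacks this property, so Group B.

Group A, Group A, Group B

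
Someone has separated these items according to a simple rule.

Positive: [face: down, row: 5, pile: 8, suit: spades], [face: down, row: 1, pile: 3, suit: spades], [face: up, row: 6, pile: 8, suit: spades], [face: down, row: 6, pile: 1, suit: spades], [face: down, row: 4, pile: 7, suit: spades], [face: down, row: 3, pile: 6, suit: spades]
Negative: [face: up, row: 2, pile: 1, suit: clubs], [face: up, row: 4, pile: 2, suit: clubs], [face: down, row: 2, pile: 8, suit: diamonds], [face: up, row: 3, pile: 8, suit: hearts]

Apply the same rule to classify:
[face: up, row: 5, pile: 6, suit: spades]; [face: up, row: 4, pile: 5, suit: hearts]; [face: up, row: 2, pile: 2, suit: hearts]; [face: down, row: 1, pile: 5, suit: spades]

One predicate separates the groups cleanly: suit is spades.

Positive, Negative, Negative, Positive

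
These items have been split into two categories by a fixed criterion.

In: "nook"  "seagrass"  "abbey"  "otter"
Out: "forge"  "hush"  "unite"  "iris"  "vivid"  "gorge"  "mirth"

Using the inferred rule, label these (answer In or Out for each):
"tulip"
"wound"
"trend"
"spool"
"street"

All 'In' examples share one property — has a double letter — and every 'Out' example lacks it.

Out, Out, Out, In, In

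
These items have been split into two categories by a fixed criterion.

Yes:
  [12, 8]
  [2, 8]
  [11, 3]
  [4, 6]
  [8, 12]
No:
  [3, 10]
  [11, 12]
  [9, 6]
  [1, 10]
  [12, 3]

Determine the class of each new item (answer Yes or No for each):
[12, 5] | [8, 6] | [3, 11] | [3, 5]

The simplest hypothesis consistent with all the labels is: sum is even.
[12, 5] — 12+5 = 17, hence No.
[8, 6] — 8+6 = 14, hence Yes.
[3, 11] — 3+11 = 14, hence Yes.
[3, 5] — 3+5 = 8, hence Yes.

No, Yes, Yes, Yes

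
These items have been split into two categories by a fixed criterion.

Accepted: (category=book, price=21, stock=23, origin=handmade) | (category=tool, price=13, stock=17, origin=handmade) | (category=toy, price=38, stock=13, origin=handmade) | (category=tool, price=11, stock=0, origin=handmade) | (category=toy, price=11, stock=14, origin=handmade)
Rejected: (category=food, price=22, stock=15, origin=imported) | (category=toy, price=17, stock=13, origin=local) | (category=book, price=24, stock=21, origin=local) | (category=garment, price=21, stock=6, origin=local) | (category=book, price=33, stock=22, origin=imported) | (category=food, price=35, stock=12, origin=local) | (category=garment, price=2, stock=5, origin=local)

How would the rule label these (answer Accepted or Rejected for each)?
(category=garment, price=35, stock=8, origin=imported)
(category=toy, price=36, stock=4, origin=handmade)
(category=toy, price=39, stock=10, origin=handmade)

Rejected, Accepted, Accepted

Comparing the two groups points to one rule — origin is handmade.
Rejected: (category=garment, price=35, stock=8, origin=imported), since origin is imported. Accepted: (category=toy, price=36, stock=4, origin=handmade), since origin is handmade. Accepted: (category=toy, price=39, stock=10, origin=handmade), since origin is handmade.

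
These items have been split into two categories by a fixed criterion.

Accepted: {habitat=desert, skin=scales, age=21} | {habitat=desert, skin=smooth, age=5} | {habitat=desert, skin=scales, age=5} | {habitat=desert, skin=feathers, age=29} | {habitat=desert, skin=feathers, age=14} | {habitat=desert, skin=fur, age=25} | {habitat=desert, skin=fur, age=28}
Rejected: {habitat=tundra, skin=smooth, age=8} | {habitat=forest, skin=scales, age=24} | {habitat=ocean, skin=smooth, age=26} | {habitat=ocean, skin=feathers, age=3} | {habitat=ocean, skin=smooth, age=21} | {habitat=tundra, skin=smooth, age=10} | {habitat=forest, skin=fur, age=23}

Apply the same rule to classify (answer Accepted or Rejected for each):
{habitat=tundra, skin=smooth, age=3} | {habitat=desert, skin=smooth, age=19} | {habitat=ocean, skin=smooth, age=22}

Rejected, Accepted, Rejected

'Accepted' ⟺ habitat is desert.
Rejected: {habitat=tundra, skin=smooth, age=3}, since habitat is tundra. Accepted: {habitat=desert, skin=smooth, age=19}, since habitat is desert. Rejected: {habitat=ocean, skin=smooth, age=22}, since habitat is ocean.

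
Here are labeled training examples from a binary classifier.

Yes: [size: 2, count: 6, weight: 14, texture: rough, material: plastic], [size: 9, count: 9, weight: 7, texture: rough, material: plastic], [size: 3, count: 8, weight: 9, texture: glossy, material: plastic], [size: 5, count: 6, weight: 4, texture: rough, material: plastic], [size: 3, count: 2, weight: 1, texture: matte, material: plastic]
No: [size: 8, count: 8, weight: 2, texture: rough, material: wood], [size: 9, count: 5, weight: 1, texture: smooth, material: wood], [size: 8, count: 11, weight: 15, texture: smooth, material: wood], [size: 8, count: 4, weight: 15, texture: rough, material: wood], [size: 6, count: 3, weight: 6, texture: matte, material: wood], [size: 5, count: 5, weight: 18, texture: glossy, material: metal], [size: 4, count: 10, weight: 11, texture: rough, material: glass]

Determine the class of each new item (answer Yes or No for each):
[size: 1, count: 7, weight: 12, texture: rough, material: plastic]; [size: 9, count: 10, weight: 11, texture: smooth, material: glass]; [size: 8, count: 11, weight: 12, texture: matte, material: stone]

Yes, No, No

All 'Yes' examples share one property — material is plastic — and every 'No' example lacks it.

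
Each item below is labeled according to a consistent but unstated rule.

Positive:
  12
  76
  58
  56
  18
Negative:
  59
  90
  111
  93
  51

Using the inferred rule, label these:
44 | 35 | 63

Positive, Negative, Negative

Every 'Positive' example satisfies: even AND at most 76. None of the 'Negative' examples do.
44: 44 is even, 44 ≤ 76, has this property → Positive. 35: 35 is odd, 35 ≤ 76, doesn't match → Negative. 63: 63 is odd, 63 ≤ 76, doesn't match → Negative.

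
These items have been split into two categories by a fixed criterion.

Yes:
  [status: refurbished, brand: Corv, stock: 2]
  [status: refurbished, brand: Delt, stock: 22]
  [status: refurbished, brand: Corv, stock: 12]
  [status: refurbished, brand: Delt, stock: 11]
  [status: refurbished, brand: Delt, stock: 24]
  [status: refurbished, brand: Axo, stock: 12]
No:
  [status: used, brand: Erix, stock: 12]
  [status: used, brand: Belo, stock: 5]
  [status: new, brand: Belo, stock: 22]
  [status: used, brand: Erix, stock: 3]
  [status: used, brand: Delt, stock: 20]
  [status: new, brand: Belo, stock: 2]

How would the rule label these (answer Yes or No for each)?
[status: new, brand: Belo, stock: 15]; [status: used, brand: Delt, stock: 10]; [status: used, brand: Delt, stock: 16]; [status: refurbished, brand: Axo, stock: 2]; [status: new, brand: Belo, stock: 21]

No, No, No, Yes, No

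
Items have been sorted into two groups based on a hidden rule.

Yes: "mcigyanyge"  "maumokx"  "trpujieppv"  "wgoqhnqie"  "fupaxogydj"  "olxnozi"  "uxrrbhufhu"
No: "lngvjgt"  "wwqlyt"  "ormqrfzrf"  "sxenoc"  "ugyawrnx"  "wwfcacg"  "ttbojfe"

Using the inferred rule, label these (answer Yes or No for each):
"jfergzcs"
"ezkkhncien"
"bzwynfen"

No, Yes, No

The pattern is that an item is 'Yes' exactly when: has ≥ 3 vowels.
"jfergzcs" → 1 vowel → No. "ezkkhncien" → 3 vowels → Yes. "bzwynfen" → 1 vowel → No.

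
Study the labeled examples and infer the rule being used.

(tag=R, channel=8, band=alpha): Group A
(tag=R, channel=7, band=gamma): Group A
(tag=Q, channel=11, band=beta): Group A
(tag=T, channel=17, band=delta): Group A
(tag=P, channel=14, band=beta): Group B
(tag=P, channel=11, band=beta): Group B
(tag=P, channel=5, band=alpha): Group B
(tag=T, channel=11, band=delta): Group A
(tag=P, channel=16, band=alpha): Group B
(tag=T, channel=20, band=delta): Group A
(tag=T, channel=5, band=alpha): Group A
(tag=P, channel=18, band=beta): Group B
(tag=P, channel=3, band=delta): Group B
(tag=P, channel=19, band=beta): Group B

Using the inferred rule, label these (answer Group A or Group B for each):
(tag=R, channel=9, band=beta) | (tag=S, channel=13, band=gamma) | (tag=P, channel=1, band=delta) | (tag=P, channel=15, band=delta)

Group A, Group A, Group B, Group B

All 'Group A' examples share one property — tag is not P — and every 'Group B' example lacks it.
(tag=R, channel=9, band=beta) — tag is R, hence Group A.
(tag=S, channel=13, band=gamma) — tag is S, hence Group A.
(tag=P, channel=1, band=delta) — tag is P, hence Group B.
(tag=P, channel=15, band=delta) — tag is P, hence Group B.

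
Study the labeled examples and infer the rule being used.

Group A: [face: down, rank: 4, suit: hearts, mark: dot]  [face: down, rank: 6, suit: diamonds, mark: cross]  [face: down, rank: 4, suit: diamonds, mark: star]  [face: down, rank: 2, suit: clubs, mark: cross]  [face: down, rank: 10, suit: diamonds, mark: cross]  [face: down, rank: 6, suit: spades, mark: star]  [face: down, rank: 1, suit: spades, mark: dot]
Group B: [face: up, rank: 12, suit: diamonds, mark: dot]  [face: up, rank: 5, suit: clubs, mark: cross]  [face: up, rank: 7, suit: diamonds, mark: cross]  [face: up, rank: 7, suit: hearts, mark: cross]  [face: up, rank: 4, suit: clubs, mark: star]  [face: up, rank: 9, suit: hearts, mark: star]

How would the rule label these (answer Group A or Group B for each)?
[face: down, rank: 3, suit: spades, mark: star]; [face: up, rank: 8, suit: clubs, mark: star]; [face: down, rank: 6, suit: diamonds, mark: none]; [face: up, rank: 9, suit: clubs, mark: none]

The classifier is using: face is down.
[face: down, rank: 3, suit: spades, mark: star] → face is down → Group A. [face: up, rank: 8, suit: clubs, mark: star] → face is up → Group B. [face: down, rank: 6, suit: diamonds, mark: none] → face is down → Group A. [face: up, rank: 9, suit: clubs, mark: none] → face is up → Group B.

Group A, Group B, Group A, Group B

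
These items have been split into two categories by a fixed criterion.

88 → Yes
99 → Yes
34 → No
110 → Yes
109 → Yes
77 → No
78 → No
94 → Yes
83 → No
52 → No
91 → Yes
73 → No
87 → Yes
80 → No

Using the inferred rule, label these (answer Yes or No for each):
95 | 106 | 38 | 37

Yes, Yes, No, No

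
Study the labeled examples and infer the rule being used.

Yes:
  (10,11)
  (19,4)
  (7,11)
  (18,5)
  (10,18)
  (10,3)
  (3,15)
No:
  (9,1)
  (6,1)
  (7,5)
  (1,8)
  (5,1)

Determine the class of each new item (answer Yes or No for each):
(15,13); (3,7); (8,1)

Yes, No, No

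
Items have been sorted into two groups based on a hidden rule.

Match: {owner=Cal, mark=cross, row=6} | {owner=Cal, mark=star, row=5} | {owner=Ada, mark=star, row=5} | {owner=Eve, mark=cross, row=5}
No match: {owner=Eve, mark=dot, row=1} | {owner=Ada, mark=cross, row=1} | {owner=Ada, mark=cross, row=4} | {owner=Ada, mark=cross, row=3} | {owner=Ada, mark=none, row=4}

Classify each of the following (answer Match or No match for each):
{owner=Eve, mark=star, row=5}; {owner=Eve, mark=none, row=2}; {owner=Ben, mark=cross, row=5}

Match, No match, Match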